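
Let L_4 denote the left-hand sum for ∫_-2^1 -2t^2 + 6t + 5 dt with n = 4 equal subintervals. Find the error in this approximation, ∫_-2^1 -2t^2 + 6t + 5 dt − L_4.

9.5625

Exact integral: ∫_-2^1 f(t) dt = 0.
L_4 = -9.5625.
Error = 0 − (-9.5625) = 9.5625.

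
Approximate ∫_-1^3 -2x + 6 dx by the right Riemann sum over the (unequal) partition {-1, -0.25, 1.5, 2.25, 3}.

Subinterval widths: 0.75, 1.75, 0.75, 0.75.
Right endpoints: -0.25, 1.5, 2.25, 3.
f(-0.25) = 6.5, f(1.5) = 3, f(2.25) = 1.5, f(3) = 0.
Sum = Σ Δx_i · f(x_i).
Sum = 11.25.

11.25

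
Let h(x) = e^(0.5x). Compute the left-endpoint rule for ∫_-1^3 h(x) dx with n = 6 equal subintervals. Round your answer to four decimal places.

6.5302

Δx = (3 − (-1))/6 = 2/3.
Left endpoints: -1, -1/3, 1/3, 1, 5/3, 7/3.
h(-1) ≈ 0.6065, h(-1/3) ≈ 0.8465, h(1/3) ≈ 1.1814, h(1) ≈ 1.6487, h(5/3) ≈ 2.3010, h(7/3) ≈ 3.2113.
Sum = Δx · [h(-1) + h(-1/3) + h(1/3) + ...].
Sum ≈ 6.5302.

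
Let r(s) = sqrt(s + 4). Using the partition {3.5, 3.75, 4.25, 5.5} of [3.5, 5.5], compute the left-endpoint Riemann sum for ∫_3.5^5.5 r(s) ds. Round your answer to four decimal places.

Subinterval widths: 0.25, 0.5, 1.25.
Left endpoints: 3.5, 3.75, 4.25.
r(3.5) ≈ 2.7386, r(3.75) ≈ 2.7839, r(4.25) ≈ 2.8723.
Sum = Σ Δs_i · r(s_i).
Sum ≈ 5.6669.

5.6669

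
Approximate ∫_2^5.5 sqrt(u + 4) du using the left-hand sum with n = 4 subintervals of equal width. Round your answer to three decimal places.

Δu = (5.5 − 2)/4 = 0.875.
Left endpoints: 2, 2.875, 3.75, 4.625.
f(2) ≈ 2.449, f(2.875) ≈ 2.622, f(3.75) ≈ 2.784, f(4.625) ≈ 2.937.
Sum = Δu · [f(2) + f(2.875) + f(3.75) + f(4.625)].
Sum ≈ 9.443.

9.443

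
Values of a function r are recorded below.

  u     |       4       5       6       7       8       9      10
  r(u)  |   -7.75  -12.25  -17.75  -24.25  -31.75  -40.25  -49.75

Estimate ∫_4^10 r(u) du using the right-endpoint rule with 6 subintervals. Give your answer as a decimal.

-176

Δu = 1.
Sum = 1·[(-12.25) + (-17.75) + (-24.25) + (-31.75) + (-40.25) + (-49.75)] = -176.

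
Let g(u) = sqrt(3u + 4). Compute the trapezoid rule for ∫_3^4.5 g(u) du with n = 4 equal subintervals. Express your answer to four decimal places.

5.8517

Δu = (4.5 − 3)/4 = 0.375.
g(3) ≈ 3.6056, g(3.375) ≈ 3.7583, g(3.75) ≈ 3.9051, g(4.125) ≈ 4.0466, g(4.5) ≈ 4.1833.
T_4 = (Δu/2)·[g(u_0) + 2g(u_1) + 2g(u_2) + 2g(u_3) + g(u_4)].
Sum ≈ 5.8517.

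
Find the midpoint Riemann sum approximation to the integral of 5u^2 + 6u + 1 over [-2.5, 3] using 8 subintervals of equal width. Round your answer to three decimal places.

Δu = (3 − (-2.5))/8 = 0.6875.
Midpoints: -2.15625, -1.46875, -0.78125, -0.09375, 0.59375, 1.28125, 1.96875, 2.65625.
f(-2.15625) = 11581/1024, f(-1.46875) = 3045/1024, f(-0.78125) = -651/1024, f(-0.09375) = 493/1024, f(0.59375) = 6477/1024, f(1.28125) = 17301/1024, f(1.96875) = 32965/1024, f(2.65625) = 53469/1024.
Sum = Δu · [f(-2.15625) + f(-1.46875) + f(-0.78125) + ...].
Sum ≈ 83.708.

83.708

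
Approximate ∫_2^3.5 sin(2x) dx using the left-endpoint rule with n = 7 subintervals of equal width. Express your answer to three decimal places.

Δx = (3.5 − 2)/7 = 3/14.
Left endpoints: 2, 31/14, 17/7, 37/14, 20/7, 43/14, 23/7.
f(2) ≈ -0.757, f(31/14) ≈ -0.960, f(17/7) ≈ -0.990, f(37/14) ≈ -0.840, f(20/7) ≈ -0.539, f(43/14) ≈ -0.140, f(23/7) ≈ 0.284.
Sum = Δx · [f(2) + f(31/14) + f(17/7) + ...].
Sum ≈ -0.844.

-0.844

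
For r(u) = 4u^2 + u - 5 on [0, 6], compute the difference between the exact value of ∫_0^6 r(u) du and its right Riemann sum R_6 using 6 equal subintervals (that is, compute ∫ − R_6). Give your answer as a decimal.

-79

Exact integral: ∫_0^6 r(u) du = 276.
R_6 = 355.
Error = 276 − 355 = -79.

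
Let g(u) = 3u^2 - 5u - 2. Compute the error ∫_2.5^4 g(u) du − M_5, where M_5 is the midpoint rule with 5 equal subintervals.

0.03375

Exact integral: ∫_2.5^4 g(u) du = 21.
M_5 = 20.96625.
Error = 21 − 20.96625 = 0.03375.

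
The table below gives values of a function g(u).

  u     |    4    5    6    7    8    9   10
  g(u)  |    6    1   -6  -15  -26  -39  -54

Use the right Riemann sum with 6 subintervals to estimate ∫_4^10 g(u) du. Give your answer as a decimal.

-139

Δu = 1.
Sum = 1·[1 + (-6) + (-15) + (-26) + (-39) + (-54)] = -139.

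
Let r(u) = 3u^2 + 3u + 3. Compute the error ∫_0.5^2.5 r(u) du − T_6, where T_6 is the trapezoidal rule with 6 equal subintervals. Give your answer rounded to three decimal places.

Exact integral: ∫_0.5^2.5 r(u) du = 30.5.
T_6 ≈ 30.61111.
Error ≈ 30.5 − 30.61111 ≈ -0.111.

-0.111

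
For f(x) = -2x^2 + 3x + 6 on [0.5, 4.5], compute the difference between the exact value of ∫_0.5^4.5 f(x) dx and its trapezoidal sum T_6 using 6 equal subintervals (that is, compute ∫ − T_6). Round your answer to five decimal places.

Exact integral: ∫_0.5^4.5 f(x) dx ≈ -6.6666667.
T_6 ≈ -7.2592593.
Error ≈ -6.6666667 − (-7.2592593) ≈ 0.59259.

0.59259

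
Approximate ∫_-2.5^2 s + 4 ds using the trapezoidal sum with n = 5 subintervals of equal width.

16.875

Δs = (2 − (-2.5))/5 = 0.9.
f(-2.5) = 1.5, f(-1.6) = 2.4, f(-0.7) = 3.3, f(0.2) = 4.2, f(1.1) = 5.1, f(2) = 6.
T_5 = (Δs/2)·[f(s_0) + 2f(s_1) + ... + 2f(s_{4}) + f(s_5)].
Sum = 16.875.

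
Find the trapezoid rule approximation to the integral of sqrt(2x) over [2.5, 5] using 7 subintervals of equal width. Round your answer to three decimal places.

6.813

Δx = (5 − 2.5)/7 = 5/14.
f(2.5) ≈ 2.236, f(20/7) ≈ 2.390, f(45/14) ≈ 2.535, f(25/7) ≈ 2.673, f(55/14) ≈ 2.803, f(30/7) ≈ 2.928, f(65/14) ≈ 3.047, f(5) ≈ 3.162.
T_7 = (Δx/2)·[f(x_0) + 2f(x_1) + ... + 2f(x_{6}) + f(x_7)].
Sum ≈ 6.813.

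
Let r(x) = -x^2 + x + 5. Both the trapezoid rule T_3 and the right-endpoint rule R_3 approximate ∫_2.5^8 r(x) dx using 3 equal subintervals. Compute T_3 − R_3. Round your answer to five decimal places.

T_3 ≈ -112.1643519.
R_3 ≈ -160.0601852.
T_3 − R_3 ≈ 47.89583.

47.89583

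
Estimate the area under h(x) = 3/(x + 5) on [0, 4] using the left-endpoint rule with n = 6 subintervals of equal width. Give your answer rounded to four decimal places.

Δx = (4 − 0)/6 = 2/3.
Left endpoints: 0, 2/3, 4/3, 2, 8/3, 10/3.
h(0) = 0.6, h(2/3) = 9/17, h(4/3) = 9/19, h(2) = 3/7, h(8/3) = 9/23, h(10/3) = 0.36.
Sum = Δx · [h(0) + h(2/3) + h(4/3) + ...].
Sum ≈ 1.8553.

1.8553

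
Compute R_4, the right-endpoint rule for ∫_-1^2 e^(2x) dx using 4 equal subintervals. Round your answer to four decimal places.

Δx = (2 − (-1))/4 = 0.75.
Right endpoints: -0.25, 0.5, 1.25, 2.
f(-0.25) ≈ 0.6065, f(0.5) ≈ 2.7183, f(1.25) ≈ 12.1825, f(2) ≈ 54.5982.
Sum = Δx · [f(-0.25) + f(0.5) + f(1.25) + f(2)].
Sum ≈ 52.5791.

52.5791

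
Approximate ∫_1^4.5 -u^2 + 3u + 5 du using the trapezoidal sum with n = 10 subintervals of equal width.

16.261875

Δu = (4.5 − 1)/10 = 0.35.
f(1) = 7, f(1.35) = 7.2275, f(1.7) = 7.21, f(2.05) = 6.9475, f(2.4) = 6.44, f(2.75) = 5.6875, f(3.1) = 4.69, f(3.45) = 3.4475, f(3.8) = 1.96, f(4.15) = 0.2275, f(4.5) = -1.75.
T_10 = (Δu/2)·[f(u_0) + 2f(u_1) + ... + 2f(u_{9}) + f(u_10)].
Sum = 16.261875.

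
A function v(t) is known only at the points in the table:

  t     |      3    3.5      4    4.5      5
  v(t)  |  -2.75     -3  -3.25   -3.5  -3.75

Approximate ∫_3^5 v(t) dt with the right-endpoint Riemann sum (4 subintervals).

-6.75

Δt = 0.5.
Sum = 0.5·[(-3) + (-3.25) + (-3.5) + (-3.75)] = -6.75.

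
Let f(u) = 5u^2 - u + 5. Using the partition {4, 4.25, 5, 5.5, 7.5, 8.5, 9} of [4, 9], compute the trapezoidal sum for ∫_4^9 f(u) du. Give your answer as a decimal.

1108.90625

Subinterval widths: 0.25, 0.75, 0.5, 2, 1, 0.5.
f(4) = 81, f(4.25) = 91.0625, f(5) = 125, f(5.5) = 150.75, f(7.5) = 278.75, f(8.5) = 357.75, f(9) = 401.
On each subinterval the trapezoid contributes (Δu_i/2)·[f(u_{i-1}) + f(u_i)].
Sum = 1108.90625.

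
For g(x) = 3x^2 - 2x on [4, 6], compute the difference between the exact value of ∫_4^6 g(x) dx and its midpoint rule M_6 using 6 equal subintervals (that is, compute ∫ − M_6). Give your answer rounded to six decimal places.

Exact integral: ∫_4^6 g(x) dx = 132.
M_6 ≈ 131.94444444.
Error ≈ 132 − 131.94444444 ≈ 0.055556.

0.055556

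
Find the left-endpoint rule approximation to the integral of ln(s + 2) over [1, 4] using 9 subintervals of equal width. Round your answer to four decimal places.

Δs = (4 − 1)/9 = 1/3.
Left endpoints: 1, 4/3, 5/3, 2, 7/3, 8/3, 3, 10/3, 11/3.
f(1) ≈ 1.0986, f(4/3) ≈ 1.2040, f(5/3) ≈ 1.2993, f(2) ≈ 1.3863, f(7/3) ≈ 1.4663, f(8/3) ≈ 1.5404, f(3) ≈ 1.6094, f(10/3) ≈ 1.6740, f(11/3) ≈ 1.7346.
Sum = Δs · [f(1) + f(4/3) + f(5/3) + ...].
Sum ≈ 4.3377.

4.3377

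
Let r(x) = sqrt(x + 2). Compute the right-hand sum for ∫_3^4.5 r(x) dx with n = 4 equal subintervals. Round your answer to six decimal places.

3.652764

Δx = (4.5 − 3)/4 = 0.375.
Right endpoints: 3.375, 3.75, 4.125, 4.5.
r(3.375) ≈ 2.318405, r(3.75) ≈ 2.397916, r(4.125) ≈ 2.474874, r(4.5) ≈ 2.549510.
Sum = Δx · [r(3.375) + r(3.75) + r(4.125) + r(4.5)].
Sum ≈ 3.652764.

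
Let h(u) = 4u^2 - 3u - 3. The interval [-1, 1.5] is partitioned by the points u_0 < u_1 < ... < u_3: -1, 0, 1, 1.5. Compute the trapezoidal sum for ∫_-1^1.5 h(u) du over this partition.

-2.125

Subinterval widths: 1, 1, 0.5.
h(-1) = 4, h(0) = -3, h(1) = -2, h(1.5) = 1.5.
On each subinterval the trapezoid contributes (Δu_i/2)·[h(u_{i-1}) + h(u_i)].
Sum = -2.125.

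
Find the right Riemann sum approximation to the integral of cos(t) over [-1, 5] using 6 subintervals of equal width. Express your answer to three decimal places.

Δt = (5 − (-1))/6 = 1.
Right endpoints: 0, 1, 2, 3, 4, 5.
f(0) ≈ 1.000, f(1) ≈ 0.540, f(2) ≈ -0.416, f(3) ≈ -0.990, f(4) ≈ -0.654, f(5) ≈ 0.284.
Sum = Δt · [f(0) + f(1) + f(2) + ...].
Sum ≈ -0.236.

-0.236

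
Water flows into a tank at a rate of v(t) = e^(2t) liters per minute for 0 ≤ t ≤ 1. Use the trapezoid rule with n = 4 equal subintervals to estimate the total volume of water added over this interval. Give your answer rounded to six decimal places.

3.260805

Δt = (1 − 0)/4 = 0.25.
v(0) ≈ 1.000000, v(0.25) ≈ 1.648721, v(0.5) ≈ 2.718282, v(0.75) ≈ 4.481689, v(1) ≈ 7.389056.
T_4 = (Δt/2)·[v(t_0) + 2v(t_1) + 2v(t_2) + 2v(t_3) + v(t_4)].
Sum ≈ 3.260805.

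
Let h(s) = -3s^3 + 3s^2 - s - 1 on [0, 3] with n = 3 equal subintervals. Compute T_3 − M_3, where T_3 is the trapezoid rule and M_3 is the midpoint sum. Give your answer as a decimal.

T_3 = -46.5.
M_3 = -38.625.
T_3 − M_3 = -7.875.

-7.875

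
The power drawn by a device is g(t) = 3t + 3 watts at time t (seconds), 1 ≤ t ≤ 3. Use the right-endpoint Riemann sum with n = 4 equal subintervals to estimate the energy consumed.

Δt = (3 − 1)/4 = 0.5.
Right endpoints: 1.5, 2, 2.5, 3.
g(1.5) = 7.5, g(2) = 9, g(2.5) = 10.5, g(3) = 12.
Sum = Δt · [g(1.5) + g(2) + g(2.5) + g(3)].
Sum = 19.5.

19.5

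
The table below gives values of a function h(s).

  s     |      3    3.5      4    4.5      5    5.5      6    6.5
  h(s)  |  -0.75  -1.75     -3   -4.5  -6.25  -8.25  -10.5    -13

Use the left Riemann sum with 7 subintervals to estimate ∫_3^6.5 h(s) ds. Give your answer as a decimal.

Δs = 0.5.
Sum = 0.5·[(-0.75) + (-1.75) + (-3) + (-4.5) + (-6.25) + (-8.25) + (-10.5)] = -17.5.

-17.5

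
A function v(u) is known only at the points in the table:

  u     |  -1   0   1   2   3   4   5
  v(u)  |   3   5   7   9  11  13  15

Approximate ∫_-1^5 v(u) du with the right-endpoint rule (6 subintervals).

60

Δu = 1.
Sum = 1·[5 + 7 + 9 + 11 + 13 + 15] = 60.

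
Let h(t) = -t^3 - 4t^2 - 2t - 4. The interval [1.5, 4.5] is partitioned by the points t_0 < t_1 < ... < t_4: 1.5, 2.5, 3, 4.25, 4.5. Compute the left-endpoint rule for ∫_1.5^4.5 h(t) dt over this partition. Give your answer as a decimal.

Subinterval widths: 1, 0.5, 1.25, 0.25.
Left endpoints: 1.5, 2.5, 3, 4.25.
h(1.5) = -19.375, h(2.5) = -49.625, h(3) = -73, h(4.25) = -161.515625.
Sum = Σ Δt_i · h(t_i).
Sum = -175.81640625.

-175.81640625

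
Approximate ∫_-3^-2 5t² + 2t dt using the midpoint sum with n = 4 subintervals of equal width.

Δt = (-2 − (-3))/4 = 0.25.
Midpoints: -2.875, -2.625, -2.375, -2.125.
f(-2.875) = 35.578125, f(-2.625) = 29.203125, f(-2.375) = 23.453125, f(-2.125) = 18.328125.
Sum = Δt · [f(-2.875) + f(-2.625) + f(-2.375) + f(-2.125)].
Sum = 26.640625.

26.640625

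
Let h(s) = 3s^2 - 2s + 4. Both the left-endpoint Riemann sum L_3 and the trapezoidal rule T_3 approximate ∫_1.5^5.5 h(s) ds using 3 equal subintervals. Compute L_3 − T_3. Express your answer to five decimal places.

L_3 ≈ 103.8888889.
T_3 ≈ 154.5555556.
L_3 − T_3 ≈ -50.66667.

-50.66667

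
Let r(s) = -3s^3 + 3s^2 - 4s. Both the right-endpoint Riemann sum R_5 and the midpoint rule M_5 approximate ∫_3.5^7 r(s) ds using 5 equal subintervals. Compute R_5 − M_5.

-300.4159375

R_5 = -1755.67.
M_5 = -1455.2540625.
R_5 − M_5 = -300.4159375.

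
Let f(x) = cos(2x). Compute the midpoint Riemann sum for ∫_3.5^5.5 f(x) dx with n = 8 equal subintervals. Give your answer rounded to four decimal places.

-0.8372

Δx = (5.5 − 3.5)/8 = 0.25.
Midpoints: 3.625, 3.875, 4.125, 4.375, 4.625, 4.875, 5.125, 5.375.
f(3.625) ≈ 0.5679, f(3.875) ≈ 0.1038, f(4.125) ≈ -0.3857, f(4.375) ≈ -0.7808, f(4.625) ≈ -0.9848, f(4.875) ≈ -0.9476, f(5.125) ≈ -0.6784, f(5.375) ≈ -0.2431.
Sum = Δx · [f(3.625) + f(3.875) + f(4.125) + ...].
Sum ≈ -0.8372.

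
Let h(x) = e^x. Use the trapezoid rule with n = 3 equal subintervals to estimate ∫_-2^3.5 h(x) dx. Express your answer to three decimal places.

41.738

Δx = (3.5 − (-2))/3 = 11/6.
h(-2) ≈ 0.135, h(-1/6) ≈ 0.846, h(5/3) ≈ 5.294, h(3.5) ≈ 33.115.
T_3 = (Δx/2)·[h(x_0) + 2h(x_1) + 2h(x_2) + h(x_3)].
Sum ≈ 41.738.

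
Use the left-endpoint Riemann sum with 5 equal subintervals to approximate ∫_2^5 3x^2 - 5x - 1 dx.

Δx = (5 − 2)/5 = 0.6.
Left endpoints: 2, 2.6, 3.2, 3.8, 4.4.
f(2) = 1, f(2.6) = 6.28, f(3.2) = 13.72, f(3.8) = 23.32, f(4.4) = 35.08.
Sum = Δx · [f(2) + f(2.6) + f(3.2) + f(3.8) + f(4.4)].
Sum = 47.64.

47.64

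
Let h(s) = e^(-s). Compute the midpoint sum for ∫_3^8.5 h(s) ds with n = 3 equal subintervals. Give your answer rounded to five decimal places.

Δs = (8.5 − 3)/3 = 11/6.
Midpoints: 47/12, 5.75, 91/12.
h(47/12) ≈ 0.01991, h(5.75) ≈ 0.00318, h(91/12) ≈ 0.00051.
Sum = Δs · [h(47/12) + h(5.75) + h(91/12)].
Sum ≈ 0.04326.

0.04326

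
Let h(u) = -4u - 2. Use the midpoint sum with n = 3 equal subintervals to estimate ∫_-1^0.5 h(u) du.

Δu = (0.5 − (-1))/3 = 0.5.
Midpoints: -0.75, -0.25, 0.25.
h(-0.75) = 1, h(-0.25) = -1, h(0.25) = -3.
Sum = Δu · [h(-0.75) + h(-0.25) + h(0.25)].
Sum = -1.5.

-1.5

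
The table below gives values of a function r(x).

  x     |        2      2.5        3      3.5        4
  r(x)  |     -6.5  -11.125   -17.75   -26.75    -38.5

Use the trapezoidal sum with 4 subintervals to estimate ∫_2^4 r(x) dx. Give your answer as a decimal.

Δx = 0.5.
T_4 = (0.5/2)·[(-6.5) + 2·(-11.125) + 2·(-17.75) + 2·(-26.75) + (-38.5)] = -39.0625.

-39.0625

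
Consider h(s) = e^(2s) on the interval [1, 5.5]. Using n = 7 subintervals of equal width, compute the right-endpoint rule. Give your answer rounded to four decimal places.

53190.4245

Δs = (5.5 − 1)/7 = 9/14.
Right endpoints: 23/14, 16/7, 41/14, 25/7, 59/14, 34/7, 5.5.
h(23/14) ≈ 26.7281, h(16/7) ≈ 96.6821, h(41/14) ≈ 349.7235, h(25/7) ≈ 1265.0376, h(59/14) ≈ 4575.9583, h(34/7) ≈ 16552.3889, h(5.5) ≈ 59874.1417.
Sum = Δs · [h(23/14) + h(16/7) + h(41/14) + ...].
Sum ≈ 53190.4245.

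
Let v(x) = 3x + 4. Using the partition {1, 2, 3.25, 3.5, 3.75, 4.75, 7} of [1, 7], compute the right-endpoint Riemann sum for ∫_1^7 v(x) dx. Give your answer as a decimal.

Subinterval widths: 1, 1.25, 0.25, 0.25, 1, 2.25.
Right endpoints: 2, 3.25, 3.5, 3.75, 4.75, 7.
v(2) = 10, v(3.25) = 13.75, v(3.5) = 14.5, v(3.75) = 15.25, v(4.75) = 18.25, v(7) = 25.
Sum = Σ Δx_i · v(x_i).
Sum = 109.125.

109.125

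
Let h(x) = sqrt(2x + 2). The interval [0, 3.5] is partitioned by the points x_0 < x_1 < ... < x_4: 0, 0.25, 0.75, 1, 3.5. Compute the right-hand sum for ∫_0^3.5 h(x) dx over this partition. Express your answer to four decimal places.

9.3307

Subinterval widths: 0.25, 0.5, 0.25, 2.5.
Right endpoints: 0.25, 0.75, 1, 3.5.
h(0.25) ≈ 1.5811, h(0.75) ≈ 1.8708, h(1) ≈ 2.0000, h(3.5) ≈ 3.0000.
Sum = Σ Δx_i · h(x_i).
Sum ≈ 9.3307.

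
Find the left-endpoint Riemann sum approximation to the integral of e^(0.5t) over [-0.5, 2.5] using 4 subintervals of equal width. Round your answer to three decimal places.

4.470

Δt = (2.5 − (-0.5))/4 = 0.75.
Left endpoints: -0.5, 0.25, 1, 1.75.
f(-0.5) ≈ 0.779, f(0.25) ≈ 1.133, f(1) ≈ 1.649, f(1.75) ≈ 2.399.
Sum = Δt · [f(-0.5) + f(0.25) + f(1) + f(1.75)].
Sum ≈ 4.470.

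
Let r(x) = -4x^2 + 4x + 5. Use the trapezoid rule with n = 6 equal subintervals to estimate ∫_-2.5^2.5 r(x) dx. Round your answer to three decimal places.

-18.981

Δx = (2.5 − (-2.5))/6 = 5/6.
r(-2.5) = -30, r(-5/3) = -115/9, r(-5/6) = -10/9, r(0) = 5, r(5/6) = 50/9, r(5/3) = 5/9, r(2.5) = -10.
T_6 = (Δx/2)·[r(x_0) + 2r(x_1) + ... + 2r(x_{5}) + r(x_6)].
Sum ≈ -18.981.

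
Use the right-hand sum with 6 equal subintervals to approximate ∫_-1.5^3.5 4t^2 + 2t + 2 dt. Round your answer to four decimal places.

Δt = (3.5 − (-1.5))/6 = 5/6.
Right endpoints: -2/3, 1/6, 1, 11/6, 8/3, 3.5.
f(-2/3) = 22/9, f(1/6) = 22/9, f(1) = 8, f(11/6) = 172/9, f(8/3) = 322/9, f(3.5) = 58.
Sum = Δt · [f(-2/3) + f(1/6) + f(1) + ...].
Sum ≈ 104.8148.

104.8148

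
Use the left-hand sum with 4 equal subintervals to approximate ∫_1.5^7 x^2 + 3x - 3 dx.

Δx = (7 − 1.5)/4 = 1.375.
Left endpoints: 1.5, 2.875, 4.25, 5.625.
f(1.5) = 3.75, f(2.875) = 13.890625, f(4.25) = 27.8125, f(5.625) = 45.515625.
Sum = Δx · [f(1.5) + f(2.875) + f(4.25) + f(5.625)].
Sum = 125.08203125.

125.08203125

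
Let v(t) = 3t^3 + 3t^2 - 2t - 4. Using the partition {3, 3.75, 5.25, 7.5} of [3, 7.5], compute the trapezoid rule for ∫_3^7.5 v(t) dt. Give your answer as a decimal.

2783.35546875

Subinterval widths: 0.75, 1.5, 2.25.
v(3) = 98, v(3.75) = 188.890625, v(5.25) = 502.296875, v(7.5) = 1415.375.
On each subinterval the trapezoid contributes (Δt_i/2)·[v(t_{i-1}) + v(t_i)].
Sum = 2783.35546875.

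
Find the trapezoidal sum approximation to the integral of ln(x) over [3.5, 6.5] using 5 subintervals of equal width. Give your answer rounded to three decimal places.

4.778

Δx = (6.5 − 3.5)/5 = 0.6.
f(3.5) ≈ 1.253, f(4.1) ≈ 1.411, f(4.7) ≈ 1.548, f(5.3) ≈ 1.668, f(5.9) ≈ 1.775, f(6.5) ≈ 1.872.
T_5 = (Δx/2)·[f(x_0) + 2f(x_1) + ... + 2f(x_{4}) + f(x_5)].
Sum ≈ 4.778.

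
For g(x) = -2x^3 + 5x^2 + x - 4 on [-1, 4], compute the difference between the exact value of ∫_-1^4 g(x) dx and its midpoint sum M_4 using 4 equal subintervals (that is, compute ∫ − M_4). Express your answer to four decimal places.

-2.6042

Exact integral: ∫_-1^4 g(x) dx ≈ -31.666667.
M_4 = -29.0625.
Error ≈ -31.666667 − (-29.0625) ≈ -2.6042.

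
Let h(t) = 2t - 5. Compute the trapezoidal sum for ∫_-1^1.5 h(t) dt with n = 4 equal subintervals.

-11.25

Δt = (1.5 − (-1))/4 = 0.625.
h(-1) = -7, h(-0.375) = -5.75, h(0.25) = -4.5, h(0.875) = -3.25, h(1.5) = -2.
T_4 = (Δt/2)·[h(t_0) + 2h(t_1) + 2h(t_2) + 2h(t_3) + h(t_4)].
Sum = -11.25.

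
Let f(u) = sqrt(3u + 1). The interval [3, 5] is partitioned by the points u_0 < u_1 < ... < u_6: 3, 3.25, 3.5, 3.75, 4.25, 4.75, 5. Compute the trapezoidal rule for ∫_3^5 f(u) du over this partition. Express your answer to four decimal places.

7.1937

Subinterval widths: 0.25, 0.25, 0.25, 0.5, 0.5, 0.25.
f(3) ≈ 3.1623, f(3.25) ≈ 3.2787, f(3.5) ≈ 3.3912, f(3.75) ≈ 3.5000, f(4.25) ≈ 3.7081, f(4.75) ≈ 3.9051, f(5) ≈ 4.0000.
On each subinterval the trapezoid contributes (Δu_i/2)·[f(u_{i-1}) + f(u_i)].
Sum ≈ 7.1937.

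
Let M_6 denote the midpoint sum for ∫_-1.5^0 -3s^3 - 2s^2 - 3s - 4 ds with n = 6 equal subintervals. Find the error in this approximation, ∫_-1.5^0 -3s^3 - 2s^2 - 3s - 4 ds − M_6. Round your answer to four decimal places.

Exact integral: ∫_-1.5^0 f(s) ds = -1.078125.
M_6 ≈ -1.115234.
Error ≈ -1.078125 − (-1.115234) ≈ 0.0371.

0.0371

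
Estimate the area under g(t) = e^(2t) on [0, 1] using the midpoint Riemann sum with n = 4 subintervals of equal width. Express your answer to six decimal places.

3.161493

Δt = (1 − 0)/4 = 0.25.
Midpoints: 0.125, 0.375, 0.625, 0.875.
g(0.125) ≈ 1.284025, g(0.375) ≈ 2.117000, g(0.625) ≈ 3.490343, g(0.875) ≈ 5.754603.
Sum = Δt · [g(0.125) + g(0.375) + g(0.625) + g(0.875)].
Sum ≈ 3.161493.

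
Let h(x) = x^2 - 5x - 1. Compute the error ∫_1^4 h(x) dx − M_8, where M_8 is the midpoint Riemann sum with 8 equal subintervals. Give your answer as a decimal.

0.03515625

Exact integral: ∫_1^4 h(x) dx = -19.5.
M_8 = -19.53515625.
Error = -19.5 − (-19.53515625) = 0.03515625.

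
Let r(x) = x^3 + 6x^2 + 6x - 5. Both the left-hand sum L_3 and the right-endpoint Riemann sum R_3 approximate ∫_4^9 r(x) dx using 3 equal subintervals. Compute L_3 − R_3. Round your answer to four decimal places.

L_3 ≈ 2231.111111.
R_3 ≈ 4039.444444.
L_3 − R_3 ≈ -1808.3333.

-1808.3333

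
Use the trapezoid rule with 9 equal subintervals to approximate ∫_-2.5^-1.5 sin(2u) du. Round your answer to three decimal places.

0.634

Δu = (-1.5 − (-2.5))/9 = 1/9.
f(-2.5) ≈ 0.959, f(-43/18) ≈ 0.998, f(-41/18) ≈ 0.988, f(-13/6) ≈ 0.929, f(-37/18) ≈ 0.825, f(-35/18) ≈ 0.680, f(-11/6) ≈ 0.501, f(-31/18) ≈ 0.298, f(-29/18) ≈ 0.081, f(-1.5) ≈ -0.141.
T_9 = (Δu/2)·[f(u_0) + 2f(u_1) + ... + 2f(u_{8}) + f(u_9)].
Sum ≈ 0.634.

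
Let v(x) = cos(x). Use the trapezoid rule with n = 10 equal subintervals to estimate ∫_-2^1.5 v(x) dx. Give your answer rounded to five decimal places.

1.88729

Δx = (1.5 − (-2))/10 = 0.35.
v(-2) ≈ -0.41615, v(-1.65) ≈ -0.07912, v(-1.3) ≈ 0.26750, v(-0.95) ≈ 0.58168, v(-0.6) ≈ 0.82534, v(-0.25) ≈ 0.96891, v(0.1) ≈ 0.99500, v(0.45) ≈ 0.90045, v(0.8) ≈ 0.69671, v(1.15) ≈ 0.40849, v(1.5) ≈ 0.07074.
T_10 = (Δx/2)·[v(x_0) + 2v(x_1) + ... + 2v(x_{9}) + v(x_10)].
Sum ≈ 1.88729.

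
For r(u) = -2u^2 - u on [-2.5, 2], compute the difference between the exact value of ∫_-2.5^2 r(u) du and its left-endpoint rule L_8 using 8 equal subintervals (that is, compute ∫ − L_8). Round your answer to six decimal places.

0.474609

Exact integral: ∫_-2.5^2 r(u) du = -14.625.
L_8 ≈ -15.09960938.
Error ≈ -14.625 − (-15.09960938) ≈ 0.474609.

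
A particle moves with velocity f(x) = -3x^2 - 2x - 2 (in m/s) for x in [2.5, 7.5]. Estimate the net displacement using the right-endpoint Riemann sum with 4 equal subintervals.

Δx = (7.5 − 2.5)/4 = 1.25.
Right endpoints: 3.75, 5, 6.25, 7.5.
f(3.75) = -51.6875, f(5) = -87, f(6.25) = -131.6875, f(7.5) = -185.75.
Sum = Δx · [f(3.75) + f(5) + f(6.25) + f(7.5)].
Sum = -570.15625.

-570.15625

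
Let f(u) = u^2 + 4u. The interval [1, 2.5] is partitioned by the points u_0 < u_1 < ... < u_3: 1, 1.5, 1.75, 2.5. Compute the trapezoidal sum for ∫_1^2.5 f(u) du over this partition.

15.46875

Subinterval widths: 0.5, 0.25, 0.75.
f(1) = 5, f(1.5) = 8.25, f(1.75) = 10.0625, f(2.5) = 16.25.
On each subinterval the trapezoid contributes (Δu_i/2)·[f(u_{i-1}) + f(u_i)].
Sum = 15.46875.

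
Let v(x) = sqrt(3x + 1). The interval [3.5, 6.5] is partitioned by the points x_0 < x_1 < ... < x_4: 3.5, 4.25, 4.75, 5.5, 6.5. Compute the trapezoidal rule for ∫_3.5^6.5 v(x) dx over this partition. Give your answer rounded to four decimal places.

11.9542

Subinterval widths: 0.75, 0.5, 0.75, 1.
v(3.5) ≈ 3.3912, v(4.25) ≈ 3.7081, v(4.75) ≈ 3.9051, v(5.5) ≈ 4.1833, v(6.5) ≈ 4.5277.
On each subinterval the trapezoid contributes (Δx_i/2)·[v(x_{i-1}) + v(x_i)].
Sum ≈ 11.9542.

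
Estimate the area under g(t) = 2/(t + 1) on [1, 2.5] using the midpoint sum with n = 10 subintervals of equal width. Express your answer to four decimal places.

Δt = (2.5 − 1)/10 = 0.15.
Midpoints: 1.075, 1.225, 1.375, 1.525, 1.675, 1.825, 1.975, 2.125, 2.275, 2.425.
g(1.075) = 80/83, g(1.225) = 80/89, g(1.375) = 16/19, g(1.525) = 80/101, g(1.675) = 80/107, g(1.825) = 80/113, g(1.975) = 80/119, g(2.125) = 0.64, g(2.275) = 80/131, g(2.425) = 80/137.
Sum = Δt · [g(1.075) + g(1.225) + g(1.375) + ...].
Sum ≈ 1.1189.

1.1189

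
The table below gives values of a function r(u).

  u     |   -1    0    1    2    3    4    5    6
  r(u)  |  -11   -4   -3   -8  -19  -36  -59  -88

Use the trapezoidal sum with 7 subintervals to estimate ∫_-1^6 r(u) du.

-178.5

Δu = 1.
T_7 = (1/2)·[(-11) + 2·(-4) + 2·(-3) + 2·(-8) + 2·(-19) + 2·(-36) + 2·(-59) + (-88)] = -178.5.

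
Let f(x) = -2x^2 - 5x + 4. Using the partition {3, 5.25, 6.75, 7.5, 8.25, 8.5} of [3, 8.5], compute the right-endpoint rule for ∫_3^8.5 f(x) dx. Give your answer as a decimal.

-640.6875

Subinterval widths: 2.25, 1.5, 0.75, 0.75, 0.25.
Right endpoints: 5.25, 6.75, 7.5, 8.25, 8.5.
f(5.25) = -77.375, f(6.75) = -120.875, f(7.5) = -146, f(8.25) = -173.375, f(8.5) = -183.
Sum = Σ Δx_i · f(x_i).
Sum = -640.6875.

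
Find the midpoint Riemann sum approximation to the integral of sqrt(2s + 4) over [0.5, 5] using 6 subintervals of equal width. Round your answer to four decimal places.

13.7385

Δs = (5 − 0.5)/6 = 0.75.
Midpoints: 0.875, 1.625, 2.375, 3.125, 3.875, 4.625.
f(0.875) ≈ 2.3979, f(1.625) ≈ 2.6926, f(2.375) ≈ 2.9580, f(3.125) ≈ 3.2016, f(3.875) ≈ 3.4278, f(4.625) ≈ 3.6401.
Sum = Δs · [f(0.875) + f(1.625) + f(2.375) + ...].
Sum ≈ 13.7385.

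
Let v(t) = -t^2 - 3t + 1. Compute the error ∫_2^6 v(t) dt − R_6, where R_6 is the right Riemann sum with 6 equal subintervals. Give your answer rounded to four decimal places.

14.9630

Exact integral: ∫_2^6 v(t) dt ≈ -113.333333.
R_6 ≈ -128.296296.
Error ≈ -113.333333 − (-128.296296) ≈ 14.9630.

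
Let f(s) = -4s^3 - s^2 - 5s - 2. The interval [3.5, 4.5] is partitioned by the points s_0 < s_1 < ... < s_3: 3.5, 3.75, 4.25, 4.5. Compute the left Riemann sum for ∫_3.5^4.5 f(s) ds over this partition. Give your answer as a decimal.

-260.78125

Subinterval widths: 0.25, 0.5, 0.25.
Left endpoints: 3.5, 3.75, 4.25.
f(3.5) = -203.25, f(3.75) = -245.75, f(4.25) = -348.375.
Sum = Σ Δs_i · f(s_i).
Sum = -260.78125.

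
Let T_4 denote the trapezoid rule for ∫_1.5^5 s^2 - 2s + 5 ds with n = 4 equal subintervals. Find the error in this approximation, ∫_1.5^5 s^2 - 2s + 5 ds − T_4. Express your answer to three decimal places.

-0.447

Exact integral: ∫_1.5^5 f(s) ds ≈ 35.29167.
T_4 = 35.73828125.
Error ≈ 35.29167 − 35.73828125 ≈ -0.447.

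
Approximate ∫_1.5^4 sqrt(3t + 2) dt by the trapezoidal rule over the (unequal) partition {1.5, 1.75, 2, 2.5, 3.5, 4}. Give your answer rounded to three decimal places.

Subinterval widths: 0.25, 0.25, 0.5, 1, 0.5.
f(1.5) ≈ 2.550, f(1.75) ≈ 2.693, f(2) ≈ 2.828, f(2.5) ≈ 3.082, f(3.5) ≈ 3.536, f(4) ≈ 3.742.
On each subinterval the trapezoid contributes (Δt_i/2)·[f(t_{i-1}) + f(t_i)].
Sum ≈ 7.951.

7.951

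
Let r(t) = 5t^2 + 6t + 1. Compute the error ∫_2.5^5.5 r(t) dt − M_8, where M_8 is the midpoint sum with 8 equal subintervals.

0.17578125

Exact integral: ∫_2.5^5.5 r(t) dt = 326.25.
M_8 = 326.07421875.
Error = 326.25 − 326.07421875 = 0.17578125.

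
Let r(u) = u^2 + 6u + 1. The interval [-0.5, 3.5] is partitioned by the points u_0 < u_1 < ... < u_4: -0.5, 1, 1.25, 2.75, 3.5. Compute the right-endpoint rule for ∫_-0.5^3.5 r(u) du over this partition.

Subinterval widths: 1.5, 0.25, 1.5, 0.75.
Right endpoints: 1, 1.25, 2.75, 3.5.
r(1) = 8, r(1.25) = 10.0625, r(2.75) = 25.0625, r(3.5) = 34.25.
Sum = Σ Δu_i · r(u_i).
Sum = 77.796875.

77.796875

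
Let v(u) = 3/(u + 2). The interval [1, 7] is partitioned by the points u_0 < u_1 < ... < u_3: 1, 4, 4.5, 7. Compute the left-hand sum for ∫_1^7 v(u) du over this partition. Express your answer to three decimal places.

Subinterval widths: 3, 0.5, 2.5.
Left endpoints: 1, 4, 4.5.
v(1) = 1, v(4) = 0.5, v(4.5) = 6/13.
Sum = Σ Δu_i · v(u_i).
Sum ≈ 4.404.

4.404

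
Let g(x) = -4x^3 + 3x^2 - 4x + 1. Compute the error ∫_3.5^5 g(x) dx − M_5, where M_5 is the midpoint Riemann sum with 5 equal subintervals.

-0.54

Exact integral: ∫_3.5^5 g(x) dx = -416.8125.
M_5 = -416.2725.
Error = -416.8125 − (-416.2725) = -0.54.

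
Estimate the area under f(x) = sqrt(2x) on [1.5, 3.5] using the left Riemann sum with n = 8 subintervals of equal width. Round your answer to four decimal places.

Δx = (3.5 − 1.5)/8 = 0.25.
Left endpoints: 1.5, 1.75, 2, 2.25, 2.5, 2.75, 3, 3.25.
f(1.5) ≈ 1.7321, f(1.75) ≈ 1.8708, f(2) ≈ 2.0000, f(2.25) ≈ 2.1213, f(2.5) ≈ 2.2361, f(2.75) ≈ 2.3452, f(3) ≈ 2.4495, f(3.25) ≈ 2.5495.
Sum = Δx · [f(1.5) + f(1.75) + f(2) + ...].
Sum ≈ 4.3261.

4.3261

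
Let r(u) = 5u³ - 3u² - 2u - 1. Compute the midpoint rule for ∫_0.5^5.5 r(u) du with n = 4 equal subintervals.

915.15625

Δu = (5.5 − 0.5)/4 = 1.25.
Midpoints: 1.125, 2.375, 3.625, 4.875.
r(1.125) = 37/512, r(2.375) = 22687/512, r(3.625) = 97537/512, r(4.875) = 254587/512.
Sum = Δu · [r(1.125) + r(2.375) + r(3.625) + r(4.875)].
Sum = 915.15625.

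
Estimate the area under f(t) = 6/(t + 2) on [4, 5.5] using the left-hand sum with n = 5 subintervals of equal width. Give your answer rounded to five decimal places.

1.36931

Δt = (5.5 − 4)/5 = 0.3.
Left endpoints: 4, 4.3, 4.6, 4.9, 5.2.
f(4) = 1, f(4.3) = 20/21, f(4.6) = 10/11, f(4.9) = 20/23, f(5.2) = 5/6.
Sum = Δt · [f(4) + f(4.3) + f(4.6) + f(4.9) + f(5.2)].
Sum ≈ 1.36931.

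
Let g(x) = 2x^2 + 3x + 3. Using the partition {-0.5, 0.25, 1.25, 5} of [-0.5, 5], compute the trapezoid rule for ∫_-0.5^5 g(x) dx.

155.09375

Subinterval widths: 0.75, 1, 3.75.
g(-0.5) = 2, g(0.25) = 3.875, g(1.25) = 9.875, g(5) = 68.
On each subinterval the trapezoid contributes (Δx_i/2)·[g(x_{i-1}) + g(x_i)].
Sum = 155.09375.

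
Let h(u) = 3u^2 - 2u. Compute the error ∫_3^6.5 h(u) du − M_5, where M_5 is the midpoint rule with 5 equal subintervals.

0.42875

Exact integral: ∫_3^6.5 h(u) du = 214.375.
M_5 = 213.94625.
Error = 214.375 − 213.94625 = 0.42875.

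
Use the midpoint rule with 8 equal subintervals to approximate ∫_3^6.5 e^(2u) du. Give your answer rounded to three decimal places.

214109.014

Δu = (6.5 − 3)/8 = 0.4375.
Midpoints: 3.21875, 3.65625, 4.09375, 4.53125, 4.96875, 5.40625, 5.84375, 6.28125.
f(3.21875) ≈ 624.843, f(3.65625) ≈ 1498.920, f(4.09375) ≈ 3595.722, f(4.53125) ≈ 8625.688, f(4.96875) ≈ 20691.950, f(5.40625) ≈ 49637.407, f(5.84375) ≈ 119073.949, f(6.28125) ≈ 285643.555.
Sum = Δu · [f(3.21875) + f(3.65625) + f(4.09375) + ...].
Sum ≈ 214109.014.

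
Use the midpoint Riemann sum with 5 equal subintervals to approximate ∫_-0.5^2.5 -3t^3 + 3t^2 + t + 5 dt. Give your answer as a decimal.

5.04

Δt = (2.5 − (-0.5))/5 = 0.6.
Midpoints: -0.2, 0.4, 1, 1.6, 2.2.
f(-0.2) = 4.944, f(0.4) = 5.688, f(1) = 6, f(1.6) = 1.992, f(2.2) = -10.224.
Sum = Δt · [f(-0.2) + f(0.4) + f(1) + f(1.6) + f(2.2)].
Sum = 5.04.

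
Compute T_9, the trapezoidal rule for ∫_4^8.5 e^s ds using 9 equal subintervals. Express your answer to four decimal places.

Δs = (8.5 − 4)/9 = 0.5.
f(4) ≈ 54.5982, f(4.5) ≈ 90.0171, f(5) ≈ 148.4132, f(5.5) ≈ 244.6919, f(6) ≈ 403.4288, f(6.5) ≈ 665.1416, f(7) ≈ 1096.6332, f(7.5) ≈ 1808.0424, f(8) ≈ 2980.9580, f(8.5) ≈ 4914.7688.
T_9 = (Δs/2)·[f(s_0) + 2f(s_1) + ... + 2f(s_{8}) + f(s_9)].
Sum ≈ 4961.0049.

4961.0049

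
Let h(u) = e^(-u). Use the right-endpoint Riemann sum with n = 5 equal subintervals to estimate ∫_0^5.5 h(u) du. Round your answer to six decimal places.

Δu = (5.5 − 0)/5 = 1.1.
Right endpoints: 1.1, 2.2, 3.3, 4.4, 5.5.
h(1.1) ≈ 0.332871, h(2.2) ≈ 0.110803, h(3.3) ≈ 0.036883, h(4.4) ≈ 0.012277, h(5.5) ≈ 0.004087.
Sum = Δu · [h(1.1) + h(2.2) + h(3.3) + h(4.4) + h(5.5)].
Sum ≈ 0.546614.

0.546614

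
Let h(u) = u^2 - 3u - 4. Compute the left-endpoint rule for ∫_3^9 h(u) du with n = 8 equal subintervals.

Δu = (9 − 3)/8 = 0.75.
Left endpoints: 3, 3.75, 4.5, 5.25, 6, 6.75, 7.5, 8.25.
h(3) = -4, h(3.75) = -1.1875, h(4.5) = 2.75, h(5.25) = 7.8125, h(6) = 14, h(6.75) = 21.3125, h(7.5) = 29.75, h(8.25) = 39.3125.
Sum = Δu · [h(3) + h(3.75) + h(4.5) + ...].
Sum = 82.3125.

82.3125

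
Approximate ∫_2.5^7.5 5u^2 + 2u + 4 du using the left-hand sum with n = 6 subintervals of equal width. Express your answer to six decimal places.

641.643519

Δu = (7.5 − 2.5)/6 = 5/6.
Left endpoints: 2.5, 10/3, 25/6, 5, 35/6, 20/3.
f(2.5) = 40.25, f(10/3) = 596/9, f(25/6) = 3569/36, f(5) = 139, f(35/6) = 6689/36, f(20/3) = 2156/9.
Sum = Δu · [f(2.5) + f(10/3) + f(25/6) + ...].
Sum ≈ 641.643519.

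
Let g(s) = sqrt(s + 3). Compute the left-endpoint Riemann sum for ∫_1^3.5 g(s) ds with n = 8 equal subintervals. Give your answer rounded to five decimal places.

5.62824

Δs = (3.5 − 1)/8 = 0.3125.
Left endpoints: 1, 1.3125, 1.625, 1.9375, 2.25, 2.5625, 2.875, 3.1875.
g(1) ≈ 2.00000, g(1.3125) ≈ 2.07666, g(1.625) ≈ 2.15058, g(1.9375) ≈ 2.22205, g(2.25) ≈ 2.29129, g(2.5625) ≈ 2.35850, g(2.875) ≈ 2.42384, g(3.1875) ≈ 2.48747.
Sum = Δs · [g(1) + g(1.3125) + g(1.625) + ...].
Sum ≈ 5.62824.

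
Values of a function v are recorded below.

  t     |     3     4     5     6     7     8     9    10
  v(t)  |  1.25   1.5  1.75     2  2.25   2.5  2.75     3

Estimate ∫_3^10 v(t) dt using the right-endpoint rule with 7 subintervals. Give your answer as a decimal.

15.75

Δt = 1.
Sum = 1·[1.5 + 1.75 + 2 + 2.25 + 2.5 + 2.75 + 3] = 15.75.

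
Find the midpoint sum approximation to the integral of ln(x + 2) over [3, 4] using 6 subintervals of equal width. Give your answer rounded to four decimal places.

1.7034

Δx = (4 − 3)/6 = 1/6.
Midpoints: 37/12, 3.25, 41/12, 43/12, 3.75, 47/12.
f(37/12) ≈ 1.6260, f(3.25) ≈ 1.6582, f(41/12) ≈ 1.6895, f(43/12) ≈ 1.7198, f(3.75) ≈ 1.7492, f(47/12) ≈ 1.7778.
Sum = Δx · [f(37/12) + f(3.25) + f(41/12) + ...].
Sum ≈ 1.7034.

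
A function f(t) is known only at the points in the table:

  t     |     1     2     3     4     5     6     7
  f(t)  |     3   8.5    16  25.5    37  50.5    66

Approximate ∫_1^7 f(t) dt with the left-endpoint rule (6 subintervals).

Δt = 1.
Sum = 1·[3 + 8.5 + 16 + 25.5 + 37 + 50.5] = 140.5.

140.5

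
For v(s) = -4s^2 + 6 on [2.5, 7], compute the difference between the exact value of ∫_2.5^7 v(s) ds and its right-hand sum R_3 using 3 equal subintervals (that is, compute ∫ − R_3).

Exact integral: ∫_2.5^7 v(s) ds = -409.5.
R_3 = -544.5.
Error = -409.5 − (-544.5) = 135.

135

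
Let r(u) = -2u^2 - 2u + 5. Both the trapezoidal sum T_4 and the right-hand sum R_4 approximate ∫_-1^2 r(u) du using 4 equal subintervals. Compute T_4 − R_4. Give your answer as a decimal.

4.5

T_4 = 5.4375.
R_4 = 0.9375.
T_4 − R_4 = 4.5.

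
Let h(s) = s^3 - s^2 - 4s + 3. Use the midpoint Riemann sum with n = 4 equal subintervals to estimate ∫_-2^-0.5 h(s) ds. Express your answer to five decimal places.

5.47412

Δs = (-0.5 − (-2))/4 = 0.375.
Midpoints: -1.8125, -1.4375, -1.0625, -0.6875.
h(-1.8125) = 4139/4096, h(-1.4375) = 15209/4096, h(-1.0625) = 20159/4096, h(-0.6875) = 20285/4096.
Sum = Δs · [h(-1.8125) + h(-1.4375) + h(-1.0625) + h(-0.6875)].
Sum ≈ 5.47412.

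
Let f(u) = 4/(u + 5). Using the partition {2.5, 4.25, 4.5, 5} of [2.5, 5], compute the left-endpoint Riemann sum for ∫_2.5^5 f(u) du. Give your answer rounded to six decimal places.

1.251968

Subinterval widths: 1.75, 0.25, 0.5.
Left endpoints: 2.5, 4.25, 4.5.
f(2.5) = 8/15, f(4.25) = 16/37, f(4.5) = 8/19.
Sum = Σ Δu_i · f(u_i).
Sum ≈ 1.251968.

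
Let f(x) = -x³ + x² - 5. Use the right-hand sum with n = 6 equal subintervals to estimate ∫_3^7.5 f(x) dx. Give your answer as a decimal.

Δx = (7.5 − 3)/6 = 0.75.
Right endpoints: 3.75, 4.5, 5.25, 6, 6.75, 7.5.
f(3.75) = -43.671875, f(4.5) = -75.875, f(5.25) = -122.140625, f(6) = -185, f(6.75) = -266.984375, f(7.5) = -370.625.
Sum = Δx · [f(3.75) + f(4.5) + f(5.25) + ...].
Sum = -798.22265625.

-798.22265625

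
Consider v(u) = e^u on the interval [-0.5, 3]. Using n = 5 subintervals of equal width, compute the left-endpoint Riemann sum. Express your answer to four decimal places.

Δu = (3 − (-0.5))/5 = 0.7.
Left endpoints: -0.5, 0.2, 0.9, 1.6, 2.3.
v(-0.5) ≈ 0.6065, v(0.2) ≈ 1.2214, v(0.9) ≈ 2.4596, v(1.6) ≈ 4.9530, v(2.3) ≈ 9.9742.
Sum = Δu · [v(-0.5) + v(0.2) + v(0.9) + v(1.6) + v(2.3)].
Sum ≈ 13.4503.

13.4503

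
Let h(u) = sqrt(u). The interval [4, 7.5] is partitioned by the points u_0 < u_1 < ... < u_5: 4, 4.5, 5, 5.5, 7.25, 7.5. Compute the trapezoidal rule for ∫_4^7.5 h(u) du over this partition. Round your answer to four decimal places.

Subinterval widths: 0.5, 0.5, 0.5, 1.75, 0.25.
h(4) ≈ 2.0000, h(4.5) ≈ 2.1213, h(5) ≈ 2.2361, h(5.5) ≈ 2.3452, h(7.25) ≈ 2.6926, h(7.5) ≈ 2.7386.
On each subinterval the trapezoid contributes (Δu_i/2)·[h(u_{i-1}) + h(u_i)].
Sum ≈ 8.3520.

8.3520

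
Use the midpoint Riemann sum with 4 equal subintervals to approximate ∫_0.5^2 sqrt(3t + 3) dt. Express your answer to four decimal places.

Δt = (2 − 0.5)/4 = 0.375.
Midpoints: 0.6875, 1.0625, 1.4375, 1.8125.
f(0.6875) ≈ 2.2500, f(1.0625) ≈ 2.4875, f(1.4375) ≈ 2.7042, f(1.8125) ≈ 2.9047.
Sum = Δt · [f(0.6875) + f(1.0625) + f(1.4375) + f(1.8125)].
Sum ≈ 3.8799.

3.8799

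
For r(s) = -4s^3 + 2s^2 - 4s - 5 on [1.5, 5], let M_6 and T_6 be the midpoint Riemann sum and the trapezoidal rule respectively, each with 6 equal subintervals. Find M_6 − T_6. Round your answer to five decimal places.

11.01649

M_6 ≈ -598.1820023.
T_6 ≈ -609.1984954.
M_6 − T_6 ≈ 11.01649.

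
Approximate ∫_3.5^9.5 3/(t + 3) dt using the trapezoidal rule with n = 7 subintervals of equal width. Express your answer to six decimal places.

Δt = (9.5 − 3.5)/7 = 6/7.
f(3.5) = 6/13, f(61/14) = 42/103, f(73/14) = 42/115, f(85/14) = 42/127, f(97/14) = 42/139, f(109/14) = 42/151, f(121/14) = 42/163, f(9.5) = 0.24.
T_7 = (Δt/2)·[f(t_0) + 2f(t_1) + ... + 2f(t_{6}) + f(t_7)].
Sum ≈ 1.964944.

1.964944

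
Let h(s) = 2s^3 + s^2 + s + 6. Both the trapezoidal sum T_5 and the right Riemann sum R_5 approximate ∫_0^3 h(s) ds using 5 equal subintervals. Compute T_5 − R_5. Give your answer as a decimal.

-19.8

T_5 = 73.8.
R_5 = 93.6.
T_5 − R_5 = -19.8.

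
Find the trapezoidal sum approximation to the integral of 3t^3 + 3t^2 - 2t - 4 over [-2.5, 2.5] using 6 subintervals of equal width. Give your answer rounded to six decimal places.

12.986111

Δt = (2.5 − (-2.5))/6 = 5/6.
f(-2.5) = -27.125, f(-5/3) = -56/9, f(-5/6) = -143/72, f(0) = -4, f(5/6) = -133/72, f(5/3) = 134/9, f(2.5) = 56.625.
T_6 = (Δt/2)·[f(t_0) + 2f(t_1) + ... + 2f(t_{5}) + f(t_6)].
Sum ≈ 12.986111.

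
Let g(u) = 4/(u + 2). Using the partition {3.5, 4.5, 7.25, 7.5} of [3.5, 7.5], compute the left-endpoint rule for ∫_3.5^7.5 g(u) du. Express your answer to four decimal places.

2.5277

Subinterval widths: 1, 2.75, 0.25.
Left endpoints: 3.5, 4.5, 7.25.
g(3.5) = 8/11, g(4.5) = 8/13, g(7.25) = 16/37.
Sum = Σ Δu_i · g(u_i).
Sum ≈ 2.5277.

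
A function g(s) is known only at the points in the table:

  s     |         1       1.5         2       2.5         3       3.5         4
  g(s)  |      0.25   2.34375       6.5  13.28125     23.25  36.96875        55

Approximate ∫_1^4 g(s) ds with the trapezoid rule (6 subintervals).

Δs = 0.5.
T_6 = (0.5/2)·[0.25 + 2·2.34375 + 2·6.5 + 2·13.28125 + 2·23.25 + 2·36.96875 + 55] = 54.984375.

54.984375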